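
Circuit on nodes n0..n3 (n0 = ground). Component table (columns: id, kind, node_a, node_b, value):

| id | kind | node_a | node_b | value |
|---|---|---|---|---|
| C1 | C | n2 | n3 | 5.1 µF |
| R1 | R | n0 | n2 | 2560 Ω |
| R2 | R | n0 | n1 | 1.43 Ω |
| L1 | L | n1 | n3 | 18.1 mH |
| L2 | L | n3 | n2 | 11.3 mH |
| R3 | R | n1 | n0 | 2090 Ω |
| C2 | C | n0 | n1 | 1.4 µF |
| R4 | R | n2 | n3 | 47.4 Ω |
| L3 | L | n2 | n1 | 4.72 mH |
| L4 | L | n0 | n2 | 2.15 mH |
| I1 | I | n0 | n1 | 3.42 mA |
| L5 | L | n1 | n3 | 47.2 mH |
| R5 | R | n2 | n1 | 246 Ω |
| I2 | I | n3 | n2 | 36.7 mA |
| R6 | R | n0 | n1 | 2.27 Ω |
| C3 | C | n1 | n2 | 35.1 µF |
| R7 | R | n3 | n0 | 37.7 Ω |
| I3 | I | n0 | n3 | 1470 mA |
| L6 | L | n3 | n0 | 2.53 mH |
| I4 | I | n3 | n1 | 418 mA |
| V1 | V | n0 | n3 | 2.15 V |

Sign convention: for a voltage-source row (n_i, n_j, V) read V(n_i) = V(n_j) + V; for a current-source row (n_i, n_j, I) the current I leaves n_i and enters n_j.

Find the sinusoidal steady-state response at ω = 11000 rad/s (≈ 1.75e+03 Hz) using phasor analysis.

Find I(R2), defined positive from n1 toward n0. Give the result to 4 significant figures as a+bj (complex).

0.2515-0.05564j A

Element admittances at ω=11000 rad/s:
  Y(C1) = 0.000+0.05610j S between n2,n3
  Y(R1) = 0.0003906+0.000j S between n0,n2
  Y(R2) = 0.6993+0.000j S between n0,n1
  Y(L1) = 0.000-0.005023j S between n1,n3
  Y(L2) = 0.000-0.008045j S between n3,n2
  Y(R3) = 0.0004785+0.000j S between n1,n0
  Y(C2) = 0.000+0.01540j S between n0,n1
  Y(R4) = 0.02110+0.000j S between n2,n3
  Y(L3) = 0.000-0.01926j S between n2,n1
  Y(L4) = 0.000-0.04228j S between n0,n2
  I1: injects 0.00342 A into n1 (from n0)
  Y(L5) = 0.000-0.001926j S between n1,n3
  Y(R5) = 0.004065+0.000j S between n2,n1
  I2: injects 0.0367 A into n2 (from n3)
  Y(R6) = 0.4405+0.000j S between n0,n1
  Y(C3) = 0.000+0.3861j S between n1,n2
  Y(R7) = 0.02653+0.000j S between n3,n0
  I3: injects 1.47 A into n3 (from n0)
  Y(L6) = 0.000-0.03593j S between n3,n0
  I4: injects 0.418 A into n1 (from n3)
  V1: constraint V(n0)−V(n3) = 2.15
Assemble and solve the 4×4 MNA system:
  V(n1)=0.3596-0.07956j  V(n2)=0.07957-0.05356j  V(n3)=-2.150+0.000j
  i(V1)=-1.121-0.01132j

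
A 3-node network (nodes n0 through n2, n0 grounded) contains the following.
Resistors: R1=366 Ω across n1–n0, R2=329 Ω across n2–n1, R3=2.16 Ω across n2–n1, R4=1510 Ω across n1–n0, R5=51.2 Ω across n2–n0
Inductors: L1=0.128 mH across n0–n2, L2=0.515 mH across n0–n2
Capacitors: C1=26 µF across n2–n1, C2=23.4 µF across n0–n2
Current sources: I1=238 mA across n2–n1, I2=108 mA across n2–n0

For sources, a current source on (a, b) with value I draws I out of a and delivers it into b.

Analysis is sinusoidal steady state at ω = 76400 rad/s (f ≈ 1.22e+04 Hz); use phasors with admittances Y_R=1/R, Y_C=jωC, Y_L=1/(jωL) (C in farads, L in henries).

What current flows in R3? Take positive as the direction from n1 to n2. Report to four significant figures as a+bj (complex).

Apply KCL at each of the 2 non-ground nodes and solve the resulting linear system.
Node n1: branches {R1, R2, C1, R3, I1, R4} → V_1 = 0.02604-0.04840j
Node n2: branches {L1, R2, L2, C1, R3, I1, C2, R5, I2} → V_2 = -0.0006670+0.06510j

0.01237-0.05255j A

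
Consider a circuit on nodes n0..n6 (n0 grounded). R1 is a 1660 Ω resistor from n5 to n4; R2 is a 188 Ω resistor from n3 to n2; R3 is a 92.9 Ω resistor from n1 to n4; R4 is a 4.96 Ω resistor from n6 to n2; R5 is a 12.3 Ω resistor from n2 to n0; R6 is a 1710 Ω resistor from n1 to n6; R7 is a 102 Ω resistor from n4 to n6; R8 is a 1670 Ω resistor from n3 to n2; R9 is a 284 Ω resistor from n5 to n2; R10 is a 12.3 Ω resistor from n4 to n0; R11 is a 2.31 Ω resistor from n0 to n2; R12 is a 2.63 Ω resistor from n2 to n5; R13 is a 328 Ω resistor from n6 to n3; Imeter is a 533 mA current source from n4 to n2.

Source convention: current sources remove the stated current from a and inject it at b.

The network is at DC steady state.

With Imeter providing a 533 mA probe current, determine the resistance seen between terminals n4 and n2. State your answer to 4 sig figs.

Apply KCL at each of the 6 non-ground nodes and solve the resulting linear system.
Node n1: branches {R3, R6} → V_1 = -5.382
Node n2: branches {R2, R4, R5, R8, R9, R11, R12, Imeter} → V_2 = 0.9022
Node n3: branches {R2, R8, R13} → V_3 = 0.7934
Node n4: branches {R1, R3, R7, R10, Imeter} → V_4 = -5.706
Node n5: branches {R1, R9, R12} → V_5 = 0.8918
Node n6: branches {R4, R6, R7, R13} → V_6 = 0.5823

R_eq = 12.40 Ω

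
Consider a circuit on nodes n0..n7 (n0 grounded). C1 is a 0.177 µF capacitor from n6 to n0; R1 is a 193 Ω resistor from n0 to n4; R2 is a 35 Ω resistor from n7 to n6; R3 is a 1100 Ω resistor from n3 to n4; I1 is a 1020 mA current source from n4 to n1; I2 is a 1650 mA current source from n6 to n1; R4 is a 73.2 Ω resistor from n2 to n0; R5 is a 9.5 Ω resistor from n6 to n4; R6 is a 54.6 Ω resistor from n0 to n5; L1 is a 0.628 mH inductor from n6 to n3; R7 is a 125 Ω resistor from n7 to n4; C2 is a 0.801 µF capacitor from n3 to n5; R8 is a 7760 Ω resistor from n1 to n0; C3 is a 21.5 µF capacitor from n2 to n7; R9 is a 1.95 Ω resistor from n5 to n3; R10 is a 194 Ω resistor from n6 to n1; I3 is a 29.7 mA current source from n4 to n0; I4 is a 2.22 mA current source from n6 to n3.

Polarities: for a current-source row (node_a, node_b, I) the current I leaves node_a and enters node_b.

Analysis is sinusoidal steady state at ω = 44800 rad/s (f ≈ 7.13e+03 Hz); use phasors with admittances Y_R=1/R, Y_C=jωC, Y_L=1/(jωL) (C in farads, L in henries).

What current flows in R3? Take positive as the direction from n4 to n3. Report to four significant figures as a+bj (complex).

Apply KCL at each of the 7 non-ground nodes and solve the resulting linear system.
Node n1: branches {I1, I2, R8, R10} → V_1 = 504.4+0.1204j
Node n2: branches {R4, C3} → V_2 = -2.115+0.06719j
Node n3: branches {R3, L1, C2, R9, I4} → V_3 = -0.7934+0.3508j
Node n4: branches {R1, R3, I1, R5, R7, I3} → V_4 = -9.801+0.1181j
Node n5: branches {R6, C2, R9} → V_5 = -0.7670+0.3369j
Node n6: branches {C1, R2, I2, R5, L1, R10, I4} → V_6 = -0.9729+0.1235j
Node n7: branches {R2, R7, C3} → V_7 = -2.114+0.09718j

-0.008188-0.0002115j A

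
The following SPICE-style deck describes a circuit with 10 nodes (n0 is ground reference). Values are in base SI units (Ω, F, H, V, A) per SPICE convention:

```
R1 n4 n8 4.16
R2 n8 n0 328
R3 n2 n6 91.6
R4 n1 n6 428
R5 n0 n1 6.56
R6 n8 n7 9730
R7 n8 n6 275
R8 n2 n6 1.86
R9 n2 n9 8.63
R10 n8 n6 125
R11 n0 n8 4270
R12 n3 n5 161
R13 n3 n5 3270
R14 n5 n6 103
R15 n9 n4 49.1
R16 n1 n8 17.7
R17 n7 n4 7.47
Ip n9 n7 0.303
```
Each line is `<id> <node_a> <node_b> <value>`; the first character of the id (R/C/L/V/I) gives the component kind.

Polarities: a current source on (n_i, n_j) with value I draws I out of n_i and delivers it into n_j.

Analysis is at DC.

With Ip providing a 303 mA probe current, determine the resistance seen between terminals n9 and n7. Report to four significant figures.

R_eq = 38.80 Ω

Apply KCL at each of the 9 non-ground nodes and solve the resulting linear system.
Node n1: branches {R4, R5, R16} → V_1 = -0.006267
Node n2: branches {R3, R8, R9} → V_2 = -7.803
Node n3: branches {R12, R13} → V_3 = -7.604
Node n4: branches {R1, R15, R17} → V_4 = 0.7458
Node n5: branches {R12, R13, R14} → V_5 = -7.604
Node n6: branches {R3, R4, R7, R8, R10, R14} → V_6 = -7.604
Node n7: branches {R6, R17, Ip} → V_7 = 3.007
Node n8: branches {R1, R2, R6, R7, R10, R11, R16} → V_8 = 0.2910
Node n9: branches {R9, R15, Ip} → V_9 = -8.749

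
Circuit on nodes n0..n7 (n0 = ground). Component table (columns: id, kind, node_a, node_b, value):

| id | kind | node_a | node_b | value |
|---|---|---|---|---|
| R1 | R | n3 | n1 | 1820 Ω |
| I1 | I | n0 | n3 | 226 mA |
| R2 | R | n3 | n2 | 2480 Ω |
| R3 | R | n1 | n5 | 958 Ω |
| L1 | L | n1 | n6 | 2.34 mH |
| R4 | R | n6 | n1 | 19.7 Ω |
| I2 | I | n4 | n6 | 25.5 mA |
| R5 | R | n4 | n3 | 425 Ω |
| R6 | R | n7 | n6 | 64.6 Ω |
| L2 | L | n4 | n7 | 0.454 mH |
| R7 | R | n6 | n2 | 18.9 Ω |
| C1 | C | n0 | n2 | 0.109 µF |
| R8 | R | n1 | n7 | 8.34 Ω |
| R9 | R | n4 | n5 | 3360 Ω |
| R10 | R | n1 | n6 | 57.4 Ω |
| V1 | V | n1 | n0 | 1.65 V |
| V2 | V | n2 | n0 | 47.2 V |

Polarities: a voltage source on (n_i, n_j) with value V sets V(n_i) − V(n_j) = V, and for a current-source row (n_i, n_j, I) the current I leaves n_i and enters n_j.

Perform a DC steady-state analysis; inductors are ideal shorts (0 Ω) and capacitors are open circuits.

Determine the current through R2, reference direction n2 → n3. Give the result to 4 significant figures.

Apply KCL at each of the 7 non-ground nodes and solve the resulting linear system.
Node n1: branches {R1, R3, L1, R4, R8, R10, V1} → V_1 = 1.650
Node n2: branches {R2, R7, C1, V2} → V_2 = 47.20
Node n3: branches {R1, I1, R2, R5} → V_3 = 76.35
Node n4: branches {I2, R5, L2, R9} → V_4 = 2.739
Node n5: branches {R3, R9} → V_5 = 1.892
Node n6: branches {L1, R4, I2, R6, R7, R10} → V_6 = 1.650
Node n7: branches {R6, L2, R8} → V_7 = 2.739
Source currents: i(L1)=-2.452, i(L2)=0.1474, i(V1)=2.624, i(V2)=-2.398

-0.01175 A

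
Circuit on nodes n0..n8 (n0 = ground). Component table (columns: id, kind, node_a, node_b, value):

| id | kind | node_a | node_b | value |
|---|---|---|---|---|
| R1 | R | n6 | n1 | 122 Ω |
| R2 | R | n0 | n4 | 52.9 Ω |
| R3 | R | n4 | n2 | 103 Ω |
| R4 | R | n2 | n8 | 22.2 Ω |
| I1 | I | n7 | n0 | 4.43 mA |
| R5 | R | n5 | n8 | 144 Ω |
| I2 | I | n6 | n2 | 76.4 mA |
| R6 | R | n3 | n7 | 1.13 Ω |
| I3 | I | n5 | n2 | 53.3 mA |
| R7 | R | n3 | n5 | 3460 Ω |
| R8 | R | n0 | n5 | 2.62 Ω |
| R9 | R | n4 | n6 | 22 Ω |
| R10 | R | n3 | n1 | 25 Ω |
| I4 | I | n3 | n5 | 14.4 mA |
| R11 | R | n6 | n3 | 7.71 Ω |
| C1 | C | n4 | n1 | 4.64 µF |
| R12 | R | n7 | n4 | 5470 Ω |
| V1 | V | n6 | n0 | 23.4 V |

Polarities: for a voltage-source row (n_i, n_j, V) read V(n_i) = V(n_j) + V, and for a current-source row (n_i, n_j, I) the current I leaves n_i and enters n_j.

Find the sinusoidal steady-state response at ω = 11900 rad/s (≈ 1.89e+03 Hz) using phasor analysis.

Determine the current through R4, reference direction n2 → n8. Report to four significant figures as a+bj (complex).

0.1185+0.003190j A

Element admittances at ω=11900 rad/s:
  Y(R1) = 0.008197+0.000j S between n6,n1
  Y(R2) = 0.01890+0.000j S between n0,n4
  Y(R3) = 0.009709+0.000j S between n4,n2
  Y(R4) = 0.04505+0.000j S between n2,n8
  I1: injects 0.00443 A into n0 (from n7)
  Y(R5) = 0.006944+0.000j S between n5,n8
  I2: injects 0.0764 A into n2 (from n6)
  Y(R6) = 0.8850+0.000j S between n3,n7
  I3: injects 0.0533 A into n2 (from n5)
  Y(R7) = 0.0002890+0.000j S between n3,n5
  Y(R8) = 0.3817+0.000j S between n0,n5
  Y(R9) = 0.04545+0.000j S between n4,n6
  Y(R10) = 0.04000+0.000j S between n3,n1
  I4: injects 0.0144 A into n5 (from n3)
  Y(R11) = 0.1297+0.000j S between n6,n3
  Y(C1) = 0.000+0.05522j S between n4,n1
  Y(R12) = 0.0001828+0.000j S between n7,n4
  V1: constraint V(n6)−V(n0) = 23.4
Assemble and solve the 9×9 MNA system:
  V(n1)=19.84-1.525j  V(n2)=19.92+0.5383j  V(n3)=22.41-0.3575j  V(n4)=18.76+0.8669j  V(n5)=0.2253+0.008081j  V(n6)=23.40+0.000j  V(n7)=22.40-0.3573j  V(n8)=17.29+0.4675j
  i(V1)=-0.4451-0.01947j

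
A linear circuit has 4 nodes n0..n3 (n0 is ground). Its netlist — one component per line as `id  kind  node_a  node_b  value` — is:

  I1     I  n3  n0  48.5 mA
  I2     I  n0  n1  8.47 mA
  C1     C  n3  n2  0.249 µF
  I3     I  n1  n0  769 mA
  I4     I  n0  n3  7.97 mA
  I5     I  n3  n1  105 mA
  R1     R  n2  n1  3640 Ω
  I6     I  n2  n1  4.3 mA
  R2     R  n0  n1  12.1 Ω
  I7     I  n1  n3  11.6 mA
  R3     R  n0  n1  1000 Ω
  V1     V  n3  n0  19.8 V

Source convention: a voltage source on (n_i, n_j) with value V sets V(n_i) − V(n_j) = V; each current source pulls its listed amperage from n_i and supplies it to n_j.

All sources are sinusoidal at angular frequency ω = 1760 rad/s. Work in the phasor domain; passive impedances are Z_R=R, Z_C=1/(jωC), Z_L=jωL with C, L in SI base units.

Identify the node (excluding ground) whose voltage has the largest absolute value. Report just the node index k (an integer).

2

Element admittances at ω=1760 rad/s:
  I1: injects 0.0485 A into n0 (from n3)
  I2: injects 0.00847 A into n1 (from n0)
  Y(C1) = 0.000+0.0004382j S between n3,n2
  I3: injects 0.769 A into n0 (from n1)
  I4: injects 0.00797 A into n3 (from n0)
  I5: injects 0.105 A into n1 (from n3)
  Y(R1) = 0.0002747+0.000j S between n2,n1
  I6: injects 0.0043 A into n1 (from n2)
  Y(R2) = 0.08264+0.000j S between n0,n1
  I7: injects 0.0116 A into n3 (from n1)
  Y(R3) = 0.001000+0.000j S between n0,n1
  V1: constraint V(n3)−V(n0) = 19.8
Assemble and solve the 4×4 MNA system:
  V(n1)=-7.874+0.06389j  V(n2)=7.606+19.52j  V(n3)=19.80+0.000j
  i(V1)=-0.1425-0.005344j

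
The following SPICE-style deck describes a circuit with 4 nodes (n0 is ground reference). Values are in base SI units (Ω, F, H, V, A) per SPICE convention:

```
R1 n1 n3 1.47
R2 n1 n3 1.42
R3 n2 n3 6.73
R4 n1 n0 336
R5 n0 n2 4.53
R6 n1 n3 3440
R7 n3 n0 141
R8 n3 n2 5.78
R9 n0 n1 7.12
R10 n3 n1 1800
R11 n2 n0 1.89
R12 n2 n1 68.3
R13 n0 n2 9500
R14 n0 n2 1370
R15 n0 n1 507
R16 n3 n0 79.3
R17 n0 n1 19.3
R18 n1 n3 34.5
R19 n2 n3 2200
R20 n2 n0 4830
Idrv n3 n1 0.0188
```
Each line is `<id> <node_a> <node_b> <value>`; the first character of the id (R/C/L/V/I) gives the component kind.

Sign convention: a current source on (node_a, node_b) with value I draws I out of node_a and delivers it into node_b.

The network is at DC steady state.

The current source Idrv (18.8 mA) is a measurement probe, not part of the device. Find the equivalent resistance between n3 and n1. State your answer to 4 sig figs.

Element admittances at DC:
  Y(R1) = 0.6803 S between n1,n3
  Y(R2) = 0.7042 S between n1,n3
  Y(R3) = 0.1486 S between n2,n3
  Y(R4) = 0.002976 S between n1,n0
  Y(R5) = 0.2208 S between n0,n2
  Y(R6) = 0.0002907 S between n1,n3
  Y(R7) = 0.007092 S between n3,n0
  Y(R8) = 0.1730 S between n3,n2
  Y(R9) = 0.1404 S between n0,n1
  Y(R10) = 0.0005556 S between n3,n1
  Y(R11) = 0.5291 S between n2,n0
  Y(R12) = 0.01464 S between n2,n1
  Y(R13) = 0.0001053 S between n0,n2
  Y(R14) = 0.0007299 S between n0,n2
  Y(R15) = 0.001972 S between n0,n1
  Y(R16) = 0.01261 S between n3,n0
  Y(R17) = 0.05181 S between n0,n1
  Y(R18) = 0.02899 S between n1,n3
  Y(R19) = 0.0004545 S between n2,n3
  Y(R20) = 0.0002070 S between n2,n0
  Idrv: injects 0.0188 A into n1 (from n3)
Assemble and solve the 3×3 MNA system:
  V(n1)=0.006617  V(n2)=-0.001589  V(n3)=-0.005668

R_eq = 0.6535 Ω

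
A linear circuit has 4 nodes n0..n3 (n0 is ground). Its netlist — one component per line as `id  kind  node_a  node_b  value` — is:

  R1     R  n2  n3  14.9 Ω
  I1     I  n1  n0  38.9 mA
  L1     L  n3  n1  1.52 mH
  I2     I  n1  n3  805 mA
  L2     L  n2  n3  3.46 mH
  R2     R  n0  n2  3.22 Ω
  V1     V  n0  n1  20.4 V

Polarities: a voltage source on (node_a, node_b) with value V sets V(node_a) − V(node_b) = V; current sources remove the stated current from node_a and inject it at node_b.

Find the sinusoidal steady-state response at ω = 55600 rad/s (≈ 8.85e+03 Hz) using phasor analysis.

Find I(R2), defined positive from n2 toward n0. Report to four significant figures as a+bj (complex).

Element admittances at ω=55600 rad/s:
  Y(R1) = 0.06711+0.000j S between n2,n3
  I1: injects 0.0389 A into n0 (from n1)
  Y(L1) = 0.000-0.01183j S between n3,n1
  I2: injects 0.805 A into n3 (from n1)
  Y(L2) = 0.000-0.005198j S between n2,n3
  Y(R2) = 0.3106+0.000j S between n0,n2
  V1: constraint V(n0)−V(n1) = 20.4
Assemble and solve the 4×4 MNA system:
  V(n1)=-20.40+0.000j  V(n2)=2.294+1.250j  V(n3)=12.40+7.816j
  i(V1)=0.7514+0.3881j

0.7125+0.3881j A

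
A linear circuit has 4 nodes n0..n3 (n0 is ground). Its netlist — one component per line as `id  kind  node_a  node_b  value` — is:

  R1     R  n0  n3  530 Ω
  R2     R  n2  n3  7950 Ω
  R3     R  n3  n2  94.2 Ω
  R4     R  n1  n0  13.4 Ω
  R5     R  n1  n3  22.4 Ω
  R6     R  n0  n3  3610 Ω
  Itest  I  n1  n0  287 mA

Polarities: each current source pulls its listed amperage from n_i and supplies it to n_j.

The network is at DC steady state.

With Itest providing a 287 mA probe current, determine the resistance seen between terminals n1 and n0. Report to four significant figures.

R_eq = 13.04 Ω

Element admittances at DC:
  Y(R1) = 0.001887 S between n0,n3
  Y(R2) = 0.0001258 S between n2,n3
  Y(R3) = 0.01062 S between n3,n2
  Y(R4) = 0.07463 S between n1,n0
  Y(R5) = 0.04464 S between n1,n3
  Y(R6) = 0.0002770 S between n0,n3
  Itest: injects 0.287 A into n0 (from n1)
Assemble and solve the 3×3 MNA system:
  V(n1)=-3.742  V(n2)=-3.569  V(n3)=-3.569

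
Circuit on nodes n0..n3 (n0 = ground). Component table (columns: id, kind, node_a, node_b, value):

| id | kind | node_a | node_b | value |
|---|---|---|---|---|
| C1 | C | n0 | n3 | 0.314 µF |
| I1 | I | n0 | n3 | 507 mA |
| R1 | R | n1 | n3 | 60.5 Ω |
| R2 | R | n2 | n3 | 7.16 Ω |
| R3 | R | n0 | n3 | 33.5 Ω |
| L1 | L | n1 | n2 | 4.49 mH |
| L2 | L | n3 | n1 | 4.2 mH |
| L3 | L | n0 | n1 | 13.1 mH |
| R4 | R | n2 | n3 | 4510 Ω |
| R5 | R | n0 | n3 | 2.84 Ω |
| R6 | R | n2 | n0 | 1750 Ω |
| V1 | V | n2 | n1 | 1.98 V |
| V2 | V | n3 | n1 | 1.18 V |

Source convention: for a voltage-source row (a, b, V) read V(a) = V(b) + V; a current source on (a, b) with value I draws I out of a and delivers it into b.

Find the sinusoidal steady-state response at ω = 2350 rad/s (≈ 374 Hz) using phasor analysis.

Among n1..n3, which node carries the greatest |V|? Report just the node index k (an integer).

Apply KCL at each of the 3 non-ground nodes and solve the resulting linear system.
Node n1: branches {R1, L1, L2, L3, V1, V2} → V_1 = 0.1434+0.009622j
Node n2: branches {R2, L1, R4, R6, V1} → V_2 = 2.123+0.009622j
Node n3: branches {C1, I1, R1, R2, R3, L2, R4, R5, V2} → V_3 = 1.323+0.009622j
Source currents: i(V1)=-0.1131+0.1876j, i(V2)=0.09393+0.1149j

2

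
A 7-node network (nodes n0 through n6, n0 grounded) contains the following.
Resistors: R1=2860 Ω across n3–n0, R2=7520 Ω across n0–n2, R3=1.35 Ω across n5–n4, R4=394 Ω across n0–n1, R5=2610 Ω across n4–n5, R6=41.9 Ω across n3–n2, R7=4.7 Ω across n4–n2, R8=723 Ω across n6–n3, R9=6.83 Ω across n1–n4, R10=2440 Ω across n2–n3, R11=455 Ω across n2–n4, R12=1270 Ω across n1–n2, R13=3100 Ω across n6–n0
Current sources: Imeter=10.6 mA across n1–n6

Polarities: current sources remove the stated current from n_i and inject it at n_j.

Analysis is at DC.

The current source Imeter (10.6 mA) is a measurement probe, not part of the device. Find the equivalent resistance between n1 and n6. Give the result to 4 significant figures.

MNA unknowns: 6 node voltages V₁..V_6
R1: Y=0.0003497 on G[3,0]
R2: Y=0.0001330 on G[0,2]
R3: Y=0.7407 on G[5,4]
R4: Y=0.002538 on G[0,1]
R5: Y=0.0003831 on G[4,5]
R6: Y=0.02387 on G[3,2]
R7: Y=0.2128 on G[4,2]
R8: Y=0.001383 on G[6,3]
R9: Y=0.1464 on G[1,4]
R10: Y=0.0004098 on G[2,3]
R11: Y=0.002198 on G[2,4]
R12: Y=0.0007874 on G[1,2]
R13: Y=0.0003226 on G[6,0]
Imeter: z[1]−=0.0106, z[6]+=0.0106
solve → V1=-0.7006, V2=-0.6002, V3=-0.2401, V4=-0.6409, V5=-0.6409, V6=6.020

R_eq = 634.0 Ω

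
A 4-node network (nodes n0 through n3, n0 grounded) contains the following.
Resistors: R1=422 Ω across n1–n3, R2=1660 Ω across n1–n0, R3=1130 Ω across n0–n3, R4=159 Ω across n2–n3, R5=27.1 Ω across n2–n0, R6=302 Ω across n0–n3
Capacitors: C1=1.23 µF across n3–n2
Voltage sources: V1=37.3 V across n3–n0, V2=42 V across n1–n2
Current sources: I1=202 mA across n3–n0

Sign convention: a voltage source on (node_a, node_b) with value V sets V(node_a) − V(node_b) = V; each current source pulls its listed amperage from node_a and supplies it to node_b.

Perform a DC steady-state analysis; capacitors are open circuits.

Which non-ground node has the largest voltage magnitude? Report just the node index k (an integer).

1

Apply KCL at each of the 3 non-ground nodes and solve the resulting linear system.
Node n1: branches {R1, R2, V2} → V_1 = 46.29
Node n2: branches {C1, R4, R5, V2} → V_2 = 4.293
Node n3: branches {R1, C1, R3, R4, R6, V1, I1} → V_3 = 37.30
Source currents: i(V1)=-0.5448, i(V2)=-0.04920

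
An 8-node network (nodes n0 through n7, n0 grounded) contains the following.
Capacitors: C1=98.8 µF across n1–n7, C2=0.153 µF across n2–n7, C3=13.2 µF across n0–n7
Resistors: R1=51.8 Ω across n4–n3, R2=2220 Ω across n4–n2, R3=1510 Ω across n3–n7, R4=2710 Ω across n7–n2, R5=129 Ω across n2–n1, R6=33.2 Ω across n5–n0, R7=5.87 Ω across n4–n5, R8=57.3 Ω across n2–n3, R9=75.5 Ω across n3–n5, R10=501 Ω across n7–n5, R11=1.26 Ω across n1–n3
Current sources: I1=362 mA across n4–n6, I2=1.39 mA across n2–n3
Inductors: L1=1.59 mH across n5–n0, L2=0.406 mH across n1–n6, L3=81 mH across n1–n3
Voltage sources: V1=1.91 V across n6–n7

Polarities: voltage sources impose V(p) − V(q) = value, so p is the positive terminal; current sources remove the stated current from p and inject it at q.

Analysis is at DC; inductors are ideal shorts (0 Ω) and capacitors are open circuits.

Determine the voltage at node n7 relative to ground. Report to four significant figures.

8.056 V

Apply KCL at each of the 7 non-ground nodes and solve the resulting linear system.
Node n1: branches {C1, R5, L2, L3, R11} → V_1 = 9.966
Node n2: branches {R2, R4, R5, I2, C2, R8} → V_2 = 9.698
Node n3: branches {R1, R3, I2, R8, R9, L3, R11} → V_3 = 9.966
Node n4: branches {R1, I1, R2, R7} → V_4 = -0.8692
Node n5: branches {R6, L1, R7, R9, R10} → V_5 = 0.000
Node n6: branches {I1, L2, V1} → V_6 = 9.966
Node n7: branches {C1, R3, R4, C2, C3, R10, V1} → V_7 = 8.056
Source currents: i(L1)=0.000, i(L2)=-0.3478, i(L3)=0.3457, i(V1)=0.01421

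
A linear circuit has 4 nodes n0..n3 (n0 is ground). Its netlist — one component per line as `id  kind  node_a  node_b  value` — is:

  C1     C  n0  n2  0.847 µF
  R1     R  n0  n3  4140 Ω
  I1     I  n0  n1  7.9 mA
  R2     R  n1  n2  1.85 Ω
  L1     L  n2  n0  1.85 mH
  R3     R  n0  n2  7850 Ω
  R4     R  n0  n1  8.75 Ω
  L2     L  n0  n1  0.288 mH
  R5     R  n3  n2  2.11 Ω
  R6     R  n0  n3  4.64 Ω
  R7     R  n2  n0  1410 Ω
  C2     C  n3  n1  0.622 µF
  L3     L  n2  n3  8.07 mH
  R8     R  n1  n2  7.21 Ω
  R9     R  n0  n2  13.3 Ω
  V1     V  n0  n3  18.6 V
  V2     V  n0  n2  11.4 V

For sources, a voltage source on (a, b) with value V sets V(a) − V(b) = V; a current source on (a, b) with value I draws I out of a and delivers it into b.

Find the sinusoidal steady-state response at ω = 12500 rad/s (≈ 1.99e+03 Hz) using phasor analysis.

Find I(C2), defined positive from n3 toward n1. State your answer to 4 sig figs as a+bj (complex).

Apply KCL at each of the 3 non-ground nodes and solve the resulting linear system.
Node n1: branches {I1, R2, R4, L2, C2, R8} → V_1 = -8.681-3.136j
Node n2: branches {C1, R2, L1, R3, R5, R7, L3, R8, R9, V2} → V_2 = -11.40+0.000j
Node n3: branches {R1, R5, R6, C2, L3, V1} → V_3 = -18.60+0.000j
Source currents: i(V1)=-7.450-0.005744j, i(V2)=0.6989+2.431j

-0.02438-0.07712j A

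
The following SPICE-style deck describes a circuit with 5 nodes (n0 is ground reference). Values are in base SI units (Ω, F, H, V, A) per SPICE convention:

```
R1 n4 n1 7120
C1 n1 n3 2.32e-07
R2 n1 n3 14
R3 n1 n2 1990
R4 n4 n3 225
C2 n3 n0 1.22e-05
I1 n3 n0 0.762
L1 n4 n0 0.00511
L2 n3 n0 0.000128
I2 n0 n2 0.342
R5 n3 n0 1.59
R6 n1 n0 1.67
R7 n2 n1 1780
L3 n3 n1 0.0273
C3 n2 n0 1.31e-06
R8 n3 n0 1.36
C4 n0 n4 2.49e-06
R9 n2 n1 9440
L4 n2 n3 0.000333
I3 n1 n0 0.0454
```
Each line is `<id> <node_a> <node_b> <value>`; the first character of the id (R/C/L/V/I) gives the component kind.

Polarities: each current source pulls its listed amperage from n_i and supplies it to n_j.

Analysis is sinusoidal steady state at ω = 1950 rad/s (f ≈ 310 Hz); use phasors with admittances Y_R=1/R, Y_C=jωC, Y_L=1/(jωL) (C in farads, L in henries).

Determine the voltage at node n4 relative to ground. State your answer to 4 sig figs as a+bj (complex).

0.004301-0.001896j V

Element admittances at ω=1950 rad/s:
  Y(R1) = 0.0001404+0.000j S between n4,n1
  Y(C1) = 0.000+0.0004524j S between n1,n3
  Y(R2) = 0.07143+0.000j S between n1,n3
  Y(R3) = 0.0005025+0.000j S between n1,n2
  Y(R4) = 0.004444+0.000j S between n4,n3
  Y(C2) = 0.000+0.02379j S between n3,n0
  I1: injects 0.762 A into n0 (from n3)
  Y(L1) = 0.000-0.1004j S between n4,n0
  Y(L2) = 0.000-4.006j S between n3,n0
  I2: injects 0.342 A into n2 (from n0)
  Y(R5) = 0.6289+0.000j S between n3,n0
  Y(R6) = 0.5988+0.000j S between n1,n0
  Y(R7) = 0.0005618+0.000j S between n2,n1
  Y(L3) = 0.000-0.01878j S between n3,n1
  Y(C3) = 0.000+0.002554j S between n2,n0
  Y(R8) = 0.7353+0.000j S between n3,n0
  Y(C4) = 0.000+0.004855j S between n0,n4
  Y(R9) = 0.0001059+0.000j S between n2,n1
  Y(L4) = 0.000-1.540j S between n2,n3
  I3: injects 0.0454 A into n0 (from n1)
Assemble and solve the 4×4 MNA system:
  V(n1)=-0.07355-0.01086j  V(n2)=-0.03392+0.1282j  V(n3)=-0.03397-0.09404j  V(n4)=0.004301-0.001896j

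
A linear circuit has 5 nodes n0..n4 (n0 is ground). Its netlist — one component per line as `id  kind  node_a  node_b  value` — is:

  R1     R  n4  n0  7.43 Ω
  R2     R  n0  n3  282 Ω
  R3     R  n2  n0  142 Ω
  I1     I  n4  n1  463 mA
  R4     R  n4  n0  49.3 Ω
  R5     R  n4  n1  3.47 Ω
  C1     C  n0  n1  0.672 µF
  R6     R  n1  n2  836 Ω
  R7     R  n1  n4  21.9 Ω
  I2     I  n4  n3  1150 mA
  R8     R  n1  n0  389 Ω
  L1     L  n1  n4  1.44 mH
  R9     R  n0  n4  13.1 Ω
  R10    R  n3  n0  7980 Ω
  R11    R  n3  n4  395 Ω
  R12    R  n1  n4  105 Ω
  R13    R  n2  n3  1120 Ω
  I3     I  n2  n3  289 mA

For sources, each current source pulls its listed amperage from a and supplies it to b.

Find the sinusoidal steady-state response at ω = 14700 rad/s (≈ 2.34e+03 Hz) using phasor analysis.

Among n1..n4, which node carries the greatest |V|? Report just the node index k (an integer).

Element admittances at ω=14700 rad/s:
  Y(R1) = 0.1346+0.000j S between n4,n0
  Y(R2) = 0.003546+0.000j S between n0,n3
  Y(R3) = 0.007042+0.000j S between n2,n0
  I1: injects 0.463 A into n1 (from n4)
  Y(R4) = 0.02028+0.000j S between n4,n0
  Y(R5) = 0.2882+0.000j S between n4,n1
  Y(C1) = 0.000+0.009878j S between n0,n1
  Y(R6) = 0.001196+0.000j S between n1,n2
  Y(R7) = 0.04566+0.000j S between n1,n4
  I2: injects 1.15 A into n3 (from n4)
  Y(R8) = 0.002571+0.000j S between n1,n0
  Y(L1) = 0.000-0.04724j S between n1,n4
  Y(R9) = 0.07634+0.000j S between n0,n4
  Y(R10) = 0.0001253+0.000j S between n3,n0
  Y(R11) = 0.002532+0.000j S between n3,n4
  Y(R12) = 0.009524+0.000j S between n1,n4
  Y(R13) = 0.0008929+0.000j S between n2,n3
  I3: injects 0.289 A into n3 (from n2)
Assemble and solve the 4×4 MNA system:
  V(n1)=-1.478+0.2770j  V(n2)=-12.26+0.03880j  V(n3)=200.3+0.02575j  V(n4)=-2.778+0.05849j

3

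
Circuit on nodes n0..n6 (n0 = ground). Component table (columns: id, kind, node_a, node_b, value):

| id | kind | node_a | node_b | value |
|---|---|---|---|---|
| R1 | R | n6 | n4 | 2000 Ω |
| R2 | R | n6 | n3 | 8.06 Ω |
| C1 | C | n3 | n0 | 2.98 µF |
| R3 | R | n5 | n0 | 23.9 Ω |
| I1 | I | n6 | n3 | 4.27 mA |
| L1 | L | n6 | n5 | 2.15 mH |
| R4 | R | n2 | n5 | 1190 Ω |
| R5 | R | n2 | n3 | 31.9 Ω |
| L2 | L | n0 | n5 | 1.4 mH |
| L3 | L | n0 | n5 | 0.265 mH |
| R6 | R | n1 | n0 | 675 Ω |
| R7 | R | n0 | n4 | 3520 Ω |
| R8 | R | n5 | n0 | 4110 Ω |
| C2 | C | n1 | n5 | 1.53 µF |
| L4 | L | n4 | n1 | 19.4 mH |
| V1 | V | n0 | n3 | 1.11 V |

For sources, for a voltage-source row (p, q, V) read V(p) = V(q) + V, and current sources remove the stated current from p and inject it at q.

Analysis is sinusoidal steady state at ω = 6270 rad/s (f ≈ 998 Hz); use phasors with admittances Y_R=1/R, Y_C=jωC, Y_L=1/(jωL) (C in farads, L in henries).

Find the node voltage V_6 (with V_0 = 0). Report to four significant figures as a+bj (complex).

-0.8820-0.4749j V

Apply KCL at each of the 6 non-ground nodes and solve the resulting linear system.
Node n1: branches {R6, C2, L4} → V_1 = -0.1017-0.01761j
Node n2: branches {R4, R5} → V_2 = -1.083-0.001082j
Node n3: branches {R2, C1, I1, R5, V1} → V_3 = -1.110+0.000j
Node n4: branches {R1, R7, L4} → V_4 = -0.07889-0.06373j
Node n5: branches {R3, L1, R4, L2, L3, R8, C2} → V_5 = -0.08487-0.04143j
Node n6: branches {R1, R2, I1, L1} → V_6 = -0.8820-0.4749j
Source currents: i(V1)=-0.03340+0.03822j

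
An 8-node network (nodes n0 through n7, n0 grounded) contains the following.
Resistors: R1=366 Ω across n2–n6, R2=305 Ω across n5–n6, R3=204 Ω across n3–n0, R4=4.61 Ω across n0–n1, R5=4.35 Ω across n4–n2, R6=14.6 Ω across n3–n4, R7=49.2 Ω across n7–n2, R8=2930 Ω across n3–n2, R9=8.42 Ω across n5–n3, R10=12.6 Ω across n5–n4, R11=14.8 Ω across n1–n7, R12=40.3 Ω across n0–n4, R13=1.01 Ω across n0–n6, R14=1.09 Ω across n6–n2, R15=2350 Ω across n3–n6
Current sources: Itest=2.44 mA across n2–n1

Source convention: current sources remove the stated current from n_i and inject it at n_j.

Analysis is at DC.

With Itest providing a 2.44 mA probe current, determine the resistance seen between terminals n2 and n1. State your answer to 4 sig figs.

Element admittances at DC:
  Y(R1) = 0.002732 S between n2,n6
  Y(R2) = 0.003279 S between n5,n6
  Y(R3) = 0.004902 S between n3,n0
  Y(R4) = 0.2169 S between n0,n1
  Y(R5) = 0.2299 S between n4,n2
  Y(R6) = 0.06849 S between n3,n4
  Y(R7) = 0.02033 S between n7,n2
  Y(R8) = 0.0003413 S between n3,n2
  Y(R9) = 0.1188 S between n5,n3
  Y(R10) = 0.07937 S between n5,n4
  Y(R11) = 0.06757 S between n1,n7
  Y(R12) = 0.02481 S between n0,n4
  Y(R13) = 0.9901 S between n0,n6
  Y(R14) = 0.9174 S between n6,n2
  Y(R15) = 0.0004255 S between n3,n6
  Itest: injects 0.00244 A into n1 (from n2)
Assemble and solve the 7×7 MNA system:
  V(n1)=0.01020  V(n2)=-0.004392  V(n3)=-0.003684  V(n4)=-0.003871  V(n5)=-0.003733  V(n6)=-0.002119  V(n7)=0.006824

R_eq = 5.979 Ω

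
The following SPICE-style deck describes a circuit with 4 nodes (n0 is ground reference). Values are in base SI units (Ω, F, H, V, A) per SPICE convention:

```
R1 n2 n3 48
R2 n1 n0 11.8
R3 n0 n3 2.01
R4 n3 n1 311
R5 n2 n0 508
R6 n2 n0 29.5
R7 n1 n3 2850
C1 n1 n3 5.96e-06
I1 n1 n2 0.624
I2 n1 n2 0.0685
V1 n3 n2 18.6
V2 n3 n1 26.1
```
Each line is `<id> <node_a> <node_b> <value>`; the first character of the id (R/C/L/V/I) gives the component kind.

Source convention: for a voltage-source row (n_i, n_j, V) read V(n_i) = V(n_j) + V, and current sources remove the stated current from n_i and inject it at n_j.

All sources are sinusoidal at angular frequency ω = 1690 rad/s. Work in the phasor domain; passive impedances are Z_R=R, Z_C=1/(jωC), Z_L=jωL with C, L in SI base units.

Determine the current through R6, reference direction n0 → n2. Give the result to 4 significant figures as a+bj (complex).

0.4726+0.000j A

MNA unknowns: 3 node voltages V₁..V_3 plus 2 source currents (V1, V2)
R1: Y=0.02083+0.000j on G[2,3]
R2: Y=0.08475+0.000j on G[1,0]
R3: Y=0.4975+0.000j on G[0,3]
R4: Y=0.003215+0.000j on G[3,1]
R5: Y=0.001969+0.000j on G[2,0]
R6: Y=0.03390+0.000j on G[2,0]
R7: Y=0.0003509+0.000j on G[1,3]
C1: Y=0.000+0.01007j on G[1,3]
I1: z[1]−=0.624, z[2]+=0.624
I2: z[1]−=0.0685, z[2]+=0.0685
V1: row V3−V2=18.6, i_V1 at 3,2
V2: row V3−V1=26.1, i_V2 at 3,1
solve → V1=-21.44+0.000j, V2=-13.94+0.000j, V3=4.658+0.000j
aux → i_V1=-1.580+0.000j, i_V2=-1.218-0.2629j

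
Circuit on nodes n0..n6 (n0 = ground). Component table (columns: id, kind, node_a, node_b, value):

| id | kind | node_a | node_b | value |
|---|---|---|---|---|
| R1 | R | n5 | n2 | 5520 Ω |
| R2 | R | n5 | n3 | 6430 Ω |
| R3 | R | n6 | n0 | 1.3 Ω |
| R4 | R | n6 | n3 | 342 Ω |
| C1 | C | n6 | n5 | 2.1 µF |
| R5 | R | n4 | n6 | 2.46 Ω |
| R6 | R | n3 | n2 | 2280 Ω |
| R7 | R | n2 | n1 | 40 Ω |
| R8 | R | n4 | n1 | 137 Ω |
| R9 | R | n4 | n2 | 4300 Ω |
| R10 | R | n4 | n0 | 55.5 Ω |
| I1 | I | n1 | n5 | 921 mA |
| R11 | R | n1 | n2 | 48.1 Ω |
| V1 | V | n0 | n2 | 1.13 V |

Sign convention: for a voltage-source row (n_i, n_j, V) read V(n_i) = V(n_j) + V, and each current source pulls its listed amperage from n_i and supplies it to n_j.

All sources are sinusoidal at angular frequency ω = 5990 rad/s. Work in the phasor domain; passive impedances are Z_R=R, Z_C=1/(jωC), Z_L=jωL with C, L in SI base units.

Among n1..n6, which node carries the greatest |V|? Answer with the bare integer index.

5

MNA unknowns: 6 node voltages V₁..V_6 plus 1 source current (V1)
R1: Y=0.0001812+0.000j on G[5,2]
R2: Y=0.0001555+0.000j on G[5,3]
R3: Y=0.7692+0.000j on G[6,0]
R4: Y=0.002924+0.000j on G[6,3]
C1: Y=0.000+0.01258j on G[6,5]
R5: Y=0.4065+0.000j on G[4,6]
R6: Y=0.0004386+0.000j on G[3,2]
R7: Y=0.02500+0.000j on G[2,1]
R8: Y=0.007299+0.000j on G[4,1]
R9: Y=0.0002326+0.000j on G[4,2]
R10: Y=0.01802+0.000j on G[4,0]
I1: z[1]−=0.921, z[5]+=0.921
R11: Y=0.02079+0.000j on G[1,2]
V1: row V0−V2=1.13, i_V1 at 0,2
solve → V1=-18.24+0.002398j, V2=-1.130+0.000j, V3=0.8199-3.217j, V4=0.6330+0.01744j, V5=2.918-73.11j, V6=1.001+0.01850j
aux → i_V1=0.7813+0.01454j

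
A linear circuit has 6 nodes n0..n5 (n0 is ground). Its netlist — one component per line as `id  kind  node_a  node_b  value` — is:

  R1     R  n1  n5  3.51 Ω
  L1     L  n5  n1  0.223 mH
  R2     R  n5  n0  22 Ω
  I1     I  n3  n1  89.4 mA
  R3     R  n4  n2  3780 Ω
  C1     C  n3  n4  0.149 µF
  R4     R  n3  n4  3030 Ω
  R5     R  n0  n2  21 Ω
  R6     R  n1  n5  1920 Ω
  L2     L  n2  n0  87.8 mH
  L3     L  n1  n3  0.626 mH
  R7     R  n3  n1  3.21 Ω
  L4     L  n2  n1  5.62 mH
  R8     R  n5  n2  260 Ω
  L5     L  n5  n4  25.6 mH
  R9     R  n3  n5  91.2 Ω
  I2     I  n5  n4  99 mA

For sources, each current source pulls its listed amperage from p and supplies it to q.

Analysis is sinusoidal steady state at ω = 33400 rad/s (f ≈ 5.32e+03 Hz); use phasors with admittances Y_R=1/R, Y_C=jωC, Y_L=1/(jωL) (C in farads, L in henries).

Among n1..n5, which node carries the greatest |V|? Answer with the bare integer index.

4

Element admittances at ω=33400 rad/s:
  Y(R1) = 0.2849+0.000j S between n1,n5
  Y(L1) = 0.000-0.1343j S between n5,n1
  Y(R2) = 0.04545+0.000j S between n5,n0
  I1: injects 0.0894 A into n1 (from n3)
  Y(R3) = 0.0002646+0.000j S between n4,n2
  Y(C1) = 0.000+0.004977j S between n3,n4
  Y(R4) = 0.0003300+0.000j S between n3,n4
  Y(R5) = 0.04762+0.000j S between n0,n2
  Y(R6) = 0.0005208+0.000j S between n1,n5
  Y(L2) = 0.000-0.0003410j S between n2,n0
  Y(L3) = 0.000-0.04783j S between n1,n3
  Y(R7) = 0.3115+0.000j S between n3,n1
  Y(L4) = 0.000-0.005327j S between n2,n1
  Y(R8) = 0.003846+0.000j S between n5,n2
  Y(L5) = 0.000-0.001170j S between n5,n4
  Y(R9) = 0.01096+0.000j S between n3,n5
  I2: injects 0.099 A into n4 (from n5)
Assemble and solve the 5×5 MNA system:
  V(n1)=0.2613+0.3345j  V(n2)=0.06678-0.1363j  V(n3)=0.3605+0.3792j  V(n4)=4.405-24.90j  V(n5)=-0.06894+0.1433j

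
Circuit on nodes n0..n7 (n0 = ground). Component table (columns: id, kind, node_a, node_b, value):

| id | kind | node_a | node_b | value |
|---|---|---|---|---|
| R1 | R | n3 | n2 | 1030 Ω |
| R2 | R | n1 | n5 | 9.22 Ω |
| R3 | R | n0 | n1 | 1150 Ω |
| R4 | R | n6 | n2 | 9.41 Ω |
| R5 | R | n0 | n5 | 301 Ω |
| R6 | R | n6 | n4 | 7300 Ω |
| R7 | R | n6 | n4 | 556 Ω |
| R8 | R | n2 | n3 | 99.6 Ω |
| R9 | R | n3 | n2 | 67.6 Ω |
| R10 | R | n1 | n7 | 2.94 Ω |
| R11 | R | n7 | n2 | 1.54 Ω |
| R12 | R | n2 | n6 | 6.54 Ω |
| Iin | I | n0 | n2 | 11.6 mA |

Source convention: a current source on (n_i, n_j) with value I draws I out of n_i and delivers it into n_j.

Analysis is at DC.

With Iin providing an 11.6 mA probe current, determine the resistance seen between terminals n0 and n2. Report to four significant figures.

R_eq = 248.8 Ω

MNA unknowns: 7 node voltages V₁..V_7
R1: Y=0.0009709 on G[3,2]
R2: Y=0.1085 on G[1,5]
R3: Y=0.0008696 on G[0,1]
R4: Y=0.1063 on G[6,2]
R5: Y=0.003322 on G[0,5]
R6: Y=0.0001370 on G[6,4]
R7: Y=0.001799 on G[6,4]
R8: Y=0.01004 on G[2,3]
R9: Y=0.01479 on G[3,2]
R10: Y=0.3401 on G[1,7]
R11: Y=0.6494 on G[7,2]
R12: Y=0.1529 on G[2,6]
Iin: z[0]−=0.0116, z[2]+=0.0116
solve → V1=2.834, V2=2.886, V3=2.886, V4=2.886, V5=2.750, V6=2.886, V7=2.868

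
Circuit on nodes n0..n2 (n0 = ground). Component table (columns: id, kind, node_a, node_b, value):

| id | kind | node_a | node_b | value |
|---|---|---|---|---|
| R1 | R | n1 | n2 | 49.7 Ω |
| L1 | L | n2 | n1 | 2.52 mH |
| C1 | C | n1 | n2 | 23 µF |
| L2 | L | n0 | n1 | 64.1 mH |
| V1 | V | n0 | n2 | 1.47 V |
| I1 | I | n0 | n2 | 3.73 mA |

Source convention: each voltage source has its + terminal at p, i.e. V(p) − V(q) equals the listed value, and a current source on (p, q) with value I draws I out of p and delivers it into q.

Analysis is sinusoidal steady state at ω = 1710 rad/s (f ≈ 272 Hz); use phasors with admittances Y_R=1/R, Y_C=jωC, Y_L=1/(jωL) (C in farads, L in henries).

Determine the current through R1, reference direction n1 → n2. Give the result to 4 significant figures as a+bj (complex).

MNA unknowns: 2 node voltages V₁..V_2 plus 1 source current (V1)
R1: Y=0.02012+0.000j on G[1,2]
L1: Y=0.000-0.2321j on G[2,1]
C1: Y=0.000+0.03933j on G[1,2]
L2: Y=0.000-0.009123j on G[0,1]
V1: row V0−V2=1.47, i_V1 at 0,2
I1: z[0]−=0.00373, z[2]+=0.00373
solve → V1=-1.404-0.006557j, V2=-1.470+0.000j
aux → i_V1=-0.003790+0.01281j

0.001324-0.0001319j A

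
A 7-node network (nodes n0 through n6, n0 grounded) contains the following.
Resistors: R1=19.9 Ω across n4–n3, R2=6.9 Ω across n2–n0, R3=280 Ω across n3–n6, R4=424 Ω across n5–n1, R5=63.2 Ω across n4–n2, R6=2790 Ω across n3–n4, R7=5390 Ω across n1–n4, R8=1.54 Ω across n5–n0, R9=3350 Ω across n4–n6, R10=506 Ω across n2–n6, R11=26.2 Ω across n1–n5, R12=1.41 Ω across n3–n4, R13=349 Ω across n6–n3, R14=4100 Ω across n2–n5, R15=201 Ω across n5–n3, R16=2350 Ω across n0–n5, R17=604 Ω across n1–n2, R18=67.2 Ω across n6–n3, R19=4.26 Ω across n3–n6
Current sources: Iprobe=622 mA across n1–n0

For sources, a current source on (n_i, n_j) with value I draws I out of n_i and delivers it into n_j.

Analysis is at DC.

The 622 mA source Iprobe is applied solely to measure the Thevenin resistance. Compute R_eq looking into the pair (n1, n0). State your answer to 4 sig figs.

R_eq = 25.02 Ω

Apply KCL at each of the 6 non-ground nodes and solve the resulting linear system.
Node n1: branches {R4, R7, R11, R17, Iprobe} → V_1 = -15.56
Node n2: branches {R2, R5, R10, R14, R17} → V_2 = -0.2104
Node n3: branches {R1, R3, R6, R12, R13, R15, R18, R19} → V_3 = -0.4877
Node n4: branches {R1, R5, R6, R7, R9, R12} → V_4 = -0.4857
Node n5: branches {R4, R8, R11, R14, R15, R16} → V_5 = -0.9103
Node n6: branches {R3, R9, R10, R13, R18, R19} → V_6 = -0.4856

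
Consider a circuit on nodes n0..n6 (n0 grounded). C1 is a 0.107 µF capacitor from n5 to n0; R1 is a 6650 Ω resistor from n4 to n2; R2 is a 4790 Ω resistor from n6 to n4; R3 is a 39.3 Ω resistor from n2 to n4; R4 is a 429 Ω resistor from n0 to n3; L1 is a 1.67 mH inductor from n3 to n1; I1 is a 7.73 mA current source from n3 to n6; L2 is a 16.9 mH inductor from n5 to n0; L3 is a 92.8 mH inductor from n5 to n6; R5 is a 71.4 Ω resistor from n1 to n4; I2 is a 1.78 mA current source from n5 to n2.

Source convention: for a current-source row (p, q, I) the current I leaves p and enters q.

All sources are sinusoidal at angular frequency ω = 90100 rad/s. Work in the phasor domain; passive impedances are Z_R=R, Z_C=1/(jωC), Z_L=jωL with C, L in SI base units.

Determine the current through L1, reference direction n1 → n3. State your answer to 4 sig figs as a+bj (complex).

0.007340+0.003213j A

Apply KCL at each of the 6 non-ground nodes and solve the resulting linear system.
Node n1: branches {L1, R5} → V_1 = -0.6508+2.483j
Node n2: branches {R1, R3, I2} → V_2 = -0.05715+2.712j
Node n3: branches {R4, L1, I1} → V_3 = -0.1673+1.378j
Node n4: branches {R1, R2, R3, R5} → V_4 = -0.1267+2.712j
Node n5: branches {C1, L2, L3, I2} → V_5 = -0.3576-0.04342j
Node n6: branches {R2, I1, L3} → V_6 = 26.51+18.10j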